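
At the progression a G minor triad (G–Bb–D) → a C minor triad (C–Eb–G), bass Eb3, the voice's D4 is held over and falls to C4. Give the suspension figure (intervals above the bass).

7–6 suspension.

At the second chord the bass is Eb3. The suspended D4 lies a seventh above the bass; after resolving down by step to C4, the interval above the bass becomes a sixth.
Suspension figures are named by those two intervals: 7–6.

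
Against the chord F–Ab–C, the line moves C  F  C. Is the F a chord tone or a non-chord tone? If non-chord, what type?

Chord tone (the root of F minor triad).

F minor triad contains F, Ab, C; F is the root, so it is a chord tone.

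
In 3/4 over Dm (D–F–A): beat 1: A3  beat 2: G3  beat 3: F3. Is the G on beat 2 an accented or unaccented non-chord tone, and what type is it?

Unaccented passing tone.

The harmony at that moment is D minor triad (D, F, A); G3 is not a chord tone.
It is approached by step down from A3 and left by step down to F3.
Step in, step out in the same direction — a passing tone.
It falls on a weak beat, so it is unaccented.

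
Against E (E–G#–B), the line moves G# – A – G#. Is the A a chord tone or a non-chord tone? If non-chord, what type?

The harmony at that moment is E major triad (E, G#, B); A is not a chord tone.
It is approached by step up from G# and left by step down to G#.
Step away and step back to the same note — a neighbor tone (upper neighbor).

Non-chord tone — a neighbor tone.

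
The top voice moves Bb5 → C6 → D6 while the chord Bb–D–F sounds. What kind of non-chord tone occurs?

C6 is a passing tone.

The harmony at that moment is Bb major triad (Bb, D, F); C6 is not a chord tone.
It is approached by step up from Bb5 and left by step up to D6.
Step in, step out in the same direction — a passing tone.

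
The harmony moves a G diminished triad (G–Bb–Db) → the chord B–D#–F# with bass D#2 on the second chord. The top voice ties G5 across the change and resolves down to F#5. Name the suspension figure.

4–3 suspension.

At the second chord the bass is D#2. The suspended G5 lies a fourth above the bass; after resolving down by step to F#5, the interval above the bass becomes a third.
Suspension figures are named by those two intervals: 4–3.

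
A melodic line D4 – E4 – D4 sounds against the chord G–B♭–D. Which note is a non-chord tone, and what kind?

E4 is a neighbor tone.

The harmony at that moment is G minor triad (G, B♭, D); E4 is not a chord tone.
It is approached by step up from D4 and left by step down to D4.
Step away and step back to the same note — a neighbor tone (upper neighbor).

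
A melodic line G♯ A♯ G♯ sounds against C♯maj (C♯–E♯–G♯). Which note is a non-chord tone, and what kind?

The harmony at that moment is C♯ major triad (C♯, E♯, G♯); A♯ is not a chord tone.
It is approached by step up from G♯ and left by step down to G♯.
Step away and step back to the same note — a neighbor tone (upper neighbor).

A♯ is a neighbor tone.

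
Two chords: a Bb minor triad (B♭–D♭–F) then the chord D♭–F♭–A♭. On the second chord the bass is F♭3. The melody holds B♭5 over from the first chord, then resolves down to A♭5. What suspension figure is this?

At the second chord the bass is F♭3. The suspended B♭5 lies a fourth above the bass; after resolving down by step to A♭5, the interval above the bass becomes a third.
Suspension figures are named by those two intervals: 4–3.

4–3 suspension.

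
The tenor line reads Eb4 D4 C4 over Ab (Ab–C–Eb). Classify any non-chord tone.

D4 is a passing tone.

The harmony at that moment is Ab major triad (Ab, C, Eb); D4 is not a chord tone.
It is approached by step down from Eb4 and left by step down to C4.
Step in, step out in the same direction — a passing tone.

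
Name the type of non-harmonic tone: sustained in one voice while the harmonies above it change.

Approach: none. Departure: none — a single pitch is sustained while the chords change around it, passing through harmonies that do not contain it.
No melodic motion at all; the dissonance is created entirely by the moving harmonies against the stationary note — a pedal tone (pedal point).

Pedal tone.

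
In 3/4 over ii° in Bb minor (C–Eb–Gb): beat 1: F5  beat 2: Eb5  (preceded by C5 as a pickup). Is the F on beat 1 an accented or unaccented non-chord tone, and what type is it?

The harmony at that moment is C diminished triad (C, Eb, Gb); F5 is not a chord tone.
It is approached by leap up from C5 and left by step down to Eb5.
Leap in, step out — an appoggiatura.
It falls on the downbeat, so it is accented.

Accented appoggiatura.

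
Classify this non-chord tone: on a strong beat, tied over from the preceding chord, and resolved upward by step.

Approach: by preparation — the pitch is first a chord tone, then held (tied or repeated) while the harmony changes under it. Departure: up by step. Metric position: strong.
A prepared dissonance that resolves upward by step — a retardation. (The same figure resolving downward would be a suspension.)

Retardation.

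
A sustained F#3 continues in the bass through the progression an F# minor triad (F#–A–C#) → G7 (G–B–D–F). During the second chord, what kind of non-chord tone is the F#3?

The harmony at that moment is G dominant seventh chord (G, B, D, F); F#3 is not a chord tone.
It is held over (the same pitch as the preceding F#3) and then sustained as the same pitch into the next harmony.
Sustained through a change of harmony — a pedal tone.

Pedal tone (pedal point).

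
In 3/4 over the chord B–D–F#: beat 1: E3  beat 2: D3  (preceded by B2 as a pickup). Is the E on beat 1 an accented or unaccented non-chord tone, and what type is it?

The harmony at that moment is B minor triad (B, D, F#); E3 is not a chord tone.
It is approached by leap up from B2 and left by step down to D3.
Leap in, step out — an appoggiatura.
It falls on the downbeat, so it is accented.

Accented appoggiatura.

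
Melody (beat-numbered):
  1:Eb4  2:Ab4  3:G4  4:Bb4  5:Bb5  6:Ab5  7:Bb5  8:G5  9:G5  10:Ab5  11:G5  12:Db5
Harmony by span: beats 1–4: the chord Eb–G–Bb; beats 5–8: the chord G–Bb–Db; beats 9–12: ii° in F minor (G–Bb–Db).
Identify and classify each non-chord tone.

The harmony at that moment is Eb major triad (Eb, G, Bb); Ab4 is not a chord tone.
It is approached by leap up from Eb4 and left by step down to G4.
Leap in, step out — an appoggiatura.
The harmony at that moment is G diminished triad (G, Bb, Db); Ab5 is not a chord tone.
It is approached by step down from Bb5 and left by step up to Bb5.
Step away and step back to the same note — a neighbor tone (lower neighbor).
The harmony at that moment is G diminished triad (G, Bb, Db); Ab5 is not a chord tone.
It is approached by step up from G5 and left by step down to G5.
Step away and step back to the same note — a neighbor tone (upper neighbor).

Ab4 (beat 2) — appoggiatura; Ab5 (beat 6) — neighbor tone; Ab5 (beat 10) — neighbor tone.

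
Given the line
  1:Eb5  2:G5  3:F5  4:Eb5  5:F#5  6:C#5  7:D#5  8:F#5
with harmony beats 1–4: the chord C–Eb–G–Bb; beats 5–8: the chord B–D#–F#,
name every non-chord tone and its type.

F5 (beat 3) — passing tone; C#5 (beat 6) — appoggiatura.

The harmony at that moment is C minor seventh chord (C, Eb, G, Bb); F5 is not a chord tone.
It is approached by step down from G5 and left by step down to Eb5.
Step in, step out in the same direction — a passing tone.
The harmony at that moment is B major triad (B, D#, F#); C#5 is not a chord tone.
It is approached by leap down from F#5 and left by step up to D#5.
Leap in, step out — an appoggiatura.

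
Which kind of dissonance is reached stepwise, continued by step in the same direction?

Passing tone.

Approach: by step. Departure: by step, continuing in the same direction.
Stepwise on both sides with no change of direction means the note fills in the space between two different chord tones — a passing tone. (Had it turned back to its starting note it would be a neighbor tone instead.)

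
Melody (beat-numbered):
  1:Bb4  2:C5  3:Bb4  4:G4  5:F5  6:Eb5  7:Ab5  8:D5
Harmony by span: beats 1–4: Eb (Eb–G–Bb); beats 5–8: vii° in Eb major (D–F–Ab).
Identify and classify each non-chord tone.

C5 (beat 2) — neighbor tone; Eb5 (beat 6) — escape tone.

The harmony at that moment is Eb major triad (Eb, G, Bb); C5 is not a chord tone.
It is approached by step up from Bb4 and left by step down to Bb4.
Step away and step back to the same note — a neighbor tone (upper neighbor).
The harmony at that moment is D diminished triad (D, F, Ab); Eb5 is not a chord tone.
It is approached by step down from F5 and left by leap up to Ab5.
Step in, leap out — an escape tone.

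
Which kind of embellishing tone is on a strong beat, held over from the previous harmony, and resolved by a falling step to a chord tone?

Approach: by preparation — the pitch is first a chord tone, then held (tied or repeated) while the harmony changes under it. Departure: down by step. Metric position: strong.
A prepared dissonance that resolves downward by step — a suspension. (The same figure resolving upward would be a retardation.)

Suspension.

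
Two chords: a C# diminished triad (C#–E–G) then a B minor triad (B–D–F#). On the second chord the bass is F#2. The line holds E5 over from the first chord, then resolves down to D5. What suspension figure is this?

At the second chord the bass is F#2. The suspended E5 lies a seventh above the bass; after resolving down by step to D5, the interval above the bass becomes a sixth.
Suspension figures are named by those two intervals: 7–6.

7–6 suspension.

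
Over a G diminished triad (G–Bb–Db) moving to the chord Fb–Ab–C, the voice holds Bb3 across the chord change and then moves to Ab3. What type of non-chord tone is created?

Bb3 is a suspension.

The harmony at that moment is Fb augmented triad (Fb, Ab, C); Bb3 is not a chord tone.
It is held over (the same pitch as the preceding Bb3) and left by step down to Ab3.
Held over from the previous chord and resolving down by step — a suspension.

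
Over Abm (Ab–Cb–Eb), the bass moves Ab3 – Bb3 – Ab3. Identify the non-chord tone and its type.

Bb3 is a neighbor tone.

The harmony at that moment is Ab minor triad (Ab, Cb, Eb); Bb3 is not a chord tone.
It is approached by step up from Ab3 and left by step down to Ab3.
Step away and step back to the same note — a neighbor tone (upper neighbor).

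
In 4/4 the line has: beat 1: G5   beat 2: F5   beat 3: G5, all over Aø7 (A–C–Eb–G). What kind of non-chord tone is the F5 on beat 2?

The harmony at that moment is A half-diminished seventh chord (A, C, Eb, G); F5 is not a chord tone.
It is approached by step down from G5 and left by step up to G5.
Step away and step back to the same note — a neighbor tone (lower neighbor).

Lower neighbor tone.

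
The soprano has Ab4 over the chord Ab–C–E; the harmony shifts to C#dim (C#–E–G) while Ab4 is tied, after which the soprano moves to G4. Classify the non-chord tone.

Ab4 is a suspension.

The harmony at that moment is C# diminished triad (C#, E, G); Ab4 is not a chord tone.
It is held over (the same pitch as the preceding Ab4) and left by step down to G4.
Held over from the previous chord and resolving down by step — a suspension.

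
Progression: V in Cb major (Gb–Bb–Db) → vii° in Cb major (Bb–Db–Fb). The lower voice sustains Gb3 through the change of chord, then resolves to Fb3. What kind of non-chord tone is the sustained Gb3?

Gb3 is a suspension.

The harmony at that moment is Bb diminished triad (Bb, Db, Fb); Gb3 is not a chord tone.
It is held over (the same pitch as the preceding Gb3) and left by step down to Fb3.
Held over from the previous chord and resolving down by step — a suspension.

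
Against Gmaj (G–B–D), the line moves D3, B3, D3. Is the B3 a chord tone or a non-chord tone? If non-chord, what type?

Chord tone (the third of G major triad).

G major triad contains G, B, D; B is the third, so it is a chord tone.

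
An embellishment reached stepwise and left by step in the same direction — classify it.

Approach: by step. Departure: by step, continuing in the same direction.
Stepwise on both sides with no change of direction means the note fills in the space between two different chord tones — a passing tone. (Had it turned back to its starting note it would be a neighbor tone instead.)

Passing tone.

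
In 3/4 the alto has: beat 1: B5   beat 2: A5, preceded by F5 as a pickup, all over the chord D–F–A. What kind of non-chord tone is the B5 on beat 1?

The harmony at that moment is D minor triad (D, F, A); B5 is not a chord tone.
It is approached by leap up from F5 and left by step down to A5.
Leap in, step out, metrically accented — an appoggiatura.

Appoggiatura.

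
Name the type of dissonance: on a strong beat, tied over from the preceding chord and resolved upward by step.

Retardation.

Approach: by preparation — the pitch is first a chord tone, then held (tied or repeated) while the harmony changes under it. Departure: up by step. Metric position: strong.
A prepared dissonance that resolves upward by step — a retardation. (The same figure resolving downward would be a suspension.)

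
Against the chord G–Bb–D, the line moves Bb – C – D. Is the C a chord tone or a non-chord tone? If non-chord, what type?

Non-chord tone — a passing tone.

The harmony at that moment is G minor triad (G, Bb, D); C is not a chord tone.
It is approached by step up from Bb and left by step up to D.
Step in, step out in the same direction — a passing tone.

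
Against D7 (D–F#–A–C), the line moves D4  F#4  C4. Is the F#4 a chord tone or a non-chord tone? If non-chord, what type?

D dominant seventh chord contains D, F#, A, C; F# is the third, so it is a chord tone.

Chord tone (the third of D dominant seventh chord).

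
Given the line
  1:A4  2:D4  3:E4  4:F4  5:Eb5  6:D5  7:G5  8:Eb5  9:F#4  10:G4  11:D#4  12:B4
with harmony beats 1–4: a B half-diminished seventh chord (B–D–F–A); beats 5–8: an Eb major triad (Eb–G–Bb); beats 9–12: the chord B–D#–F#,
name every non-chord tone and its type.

The harmony at that moment is B half-diminished seventh chord (B, D, F, A); E4 is not a chord tone.
It is approached by step up from D4 and left by step up to F4.
Step in, step out in the same direction — a passing tone.
The harmony at that moment is Eb major triad (Eb, G, Bb); D5 is not a chord tone.
It is approached by step down from Eb5 and left by leap up to G5.
Step in, leap out — an escape tone.
The harmony at that moment is B major triad (B, D#, F#); G4 is not a chord tone.
It is approached by step up from F#4 and left by leap down to D#4.
Step in, leap out — an escape tone.

E4 (beat 3) — passing tone; D5 (beat 6) — escape tone; G4 (beat 10) — escape tone.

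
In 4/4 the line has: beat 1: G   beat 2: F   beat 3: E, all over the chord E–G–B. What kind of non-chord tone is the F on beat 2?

Passing tone.

The harmony at that moment is E minor triad (E, G, B); F is not a chord tone.
It is approached by step down from G and left by step down to E.
Step in, step out in the same direction — a passing tone.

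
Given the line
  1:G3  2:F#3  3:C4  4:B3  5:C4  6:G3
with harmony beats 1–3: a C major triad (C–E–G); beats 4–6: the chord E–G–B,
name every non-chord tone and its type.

The harmony at that moment is C major triad (C, E, G); F#3 is not a chord tone.
It is approached by step down from G3 and left by leap up to C4.
Step in, leap out — an escape tone.
The harmony at that moment is E minor triad (E, G, B); C4 is not a chord tone.
It is approached by step up from B3 and left by leap down to G3.
Step in, leap out — an escape tone.

F#3 (beat 2) — escape tone; C4 (beat 5) — escape tone.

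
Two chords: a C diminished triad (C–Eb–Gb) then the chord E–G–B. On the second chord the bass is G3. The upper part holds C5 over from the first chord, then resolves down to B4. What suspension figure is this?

4–3 suspension.

At the second chord the bass is G3. The suspended C5 lies a fourth above the bass; after resolving down by step to B4, the interval above the bass becomes a third.
Suspension figures are named by those two intervals: 4–3.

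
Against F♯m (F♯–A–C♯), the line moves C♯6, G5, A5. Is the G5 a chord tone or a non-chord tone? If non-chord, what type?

The harmony at that moment is F♯ minor triad (F♯, A, C♯); G5 is not a chord tone.
It is approached by leap down from C♯6 and left by step up to A5.
Leap in, step out — an appoggiatura.

Non-chord tone — an appoggiatura.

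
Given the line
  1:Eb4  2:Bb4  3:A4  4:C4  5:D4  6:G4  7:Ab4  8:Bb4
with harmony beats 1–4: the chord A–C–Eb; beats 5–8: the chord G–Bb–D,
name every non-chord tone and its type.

The harmony at that moment is A diminished triad (A, C, Eb); Bb4 is not a chord tone.
It is approached by leap up from Eb4 and left by step down to A4.
Leap in, step out — an appoggiatura.
The harmony at that moment is G minor triad (G, Bb, D); Ab4 is not a chord tone.
It is approached by step up from G4 and left by step up to Bb4.
Step in, step out in the same direction — a passing tone.

Bb4 (beat 2) — appoggiatura; Ab4 (beat 7) — passing tone.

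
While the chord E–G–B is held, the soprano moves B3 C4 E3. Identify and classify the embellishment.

C4 is an escape tone.

The harmony at that moment is E minor triad (E, G, B); C4 is not a chord tone.
It is approached by step up from B3 and left by leap down to E3.
Step in, leap out — an escape tone.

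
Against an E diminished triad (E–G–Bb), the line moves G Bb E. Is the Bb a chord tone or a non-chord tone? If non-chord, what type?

Chord tone (the fifth of E diminished triad).

E diminished triad contains E, G, Bb; Bb is the fifth, so it is a chord tone.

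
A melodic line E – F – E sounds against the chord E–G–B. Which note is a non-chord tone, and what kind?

F is a neighbor tone.

The harmony at that moment is E minor triad (E, G, B); F is not a chord tone.
It is approached by step up from E and left by step down to E.
Step away and step back to the same note — a neighbor tone (upper neighbor).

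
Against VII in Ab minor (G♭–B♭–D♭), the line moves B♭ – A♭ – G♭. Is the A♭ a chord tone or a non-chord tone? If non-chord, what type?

Non-chord tone — a passing tone.

The harmony at that moment is G♭ major triad (G♭, B♭, D♭); A♭ is not a chord tone.
It is approached by step down from B♭ and left by step down to G♭.
Step in, step out in the same direction — a passing tone.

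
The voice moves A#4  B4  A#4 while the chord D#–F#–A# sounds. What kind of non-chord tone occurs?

The harmony at that moment is D# minor triad (D#, F#, A#); B4 is not a chord tone.
It is approached by step up from A#4 and left by step down to A#4.
Step away and step back to the same note — a neighbor tone (upper neighbor).

B4 is a neighbor tone.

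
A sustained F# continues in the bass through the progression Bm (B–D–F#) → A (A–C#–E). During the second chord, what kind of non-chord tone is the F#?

Pedal tone (pedal point).

The harmony at that moment is A major triad (A, C#, E); F# is not a chord tone.
It is held over (the same pitch as the preceding F#) and then sustained as the same pitch into the next harmony.
Sustained through a change of harmony — a pedal tone.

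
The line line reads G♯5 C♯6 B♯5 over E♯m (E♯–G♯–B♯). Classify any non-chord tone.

The harmony at that moment is E♯ minor triad (E♯, G♯, B♯); C♯6 is not a chord tone.
It is approached by leap up from G♯5 and left by step down to B♯5.
Leap in, step out — an appoggiatura.

C♯6 is an appoggiatura.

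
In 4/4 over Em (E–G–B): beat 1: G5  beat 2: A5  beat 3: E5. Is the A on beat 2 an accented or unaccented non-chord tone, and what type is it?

The harmony at that moment is E minor triad (E, G, B); A5 is not a chord tone.
It is approached by step up from G5 and left by leap down to E5.
Step in, leap out — an escape tone.
It falls on a weak beat, so it is unaccented.

Unaccented escape tone.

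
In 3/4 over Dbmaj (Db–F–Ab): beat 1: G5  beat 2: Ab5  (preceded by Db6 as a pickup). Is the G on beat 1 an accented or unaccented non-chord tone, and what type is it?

Accented appoggiatura.

The harmony at that moment is Db major triad (Db, F, Ab); G5 is not a chord tone.
It is approached by leap down from Db6 and left by step up to Ab5.
Leap in, step out — an appoggiatura.
It falls on the downbeat, so it is accented.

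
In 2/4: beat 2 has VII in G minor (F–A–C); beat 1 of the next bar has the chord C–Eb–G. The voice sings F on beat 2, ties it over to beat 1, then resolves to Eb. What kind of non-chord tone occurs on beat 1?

The harmony at that moment is C minor triad (C, Eb, G); F is not a chord tone.
It is held over (the same pitch as the preceding F) and left by step down to Eb.
Held over from the previous chord and resolving down by step — a suspension.

Suspension.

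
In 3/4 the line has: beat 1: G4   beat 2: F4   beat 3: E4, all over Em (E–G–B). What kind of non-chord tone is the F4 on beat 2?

The harmony at that moment is E minor triad (E, G, B); F4 is not a chord tone.
It is approached by step down from G4 and left by step down to E4.
Step in, step out in the same direction — a passing tone.

Passing tone.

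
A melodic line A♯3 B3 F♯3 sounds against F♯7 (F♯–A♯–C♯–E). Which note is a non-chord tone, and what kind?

The harmony at that moment is F♯ dominant seventh chord (F♯, A♯, C♯, E); B3 is not a chord tone.
It is approached by step up from A♯3 and left by leap down to F♯3.
Step in, leap out — an escape tone.

B3 is an escape tone.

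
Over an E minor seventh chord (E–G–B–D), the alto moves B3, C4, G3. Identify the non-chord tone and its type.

C4 is an escape tone.

The harmony at that moment is E minor seventh chord (E, G, B, D); C4 is not a chord tone.
It is approached by step up from B3 and left by leap down to G3.
Step in, leap out — an escape tone.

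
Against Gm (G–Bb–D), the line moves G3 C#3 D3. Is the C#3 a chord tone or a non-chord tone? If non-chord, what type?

The harmony at that moment is G minor triad (G, Bb, D); C#3 is not a chord tone.
It is approached by leap down from G3 and left by step up to D3.
Leap in, step out — an appoggiatura.

Non-chord tone — an appoggiatura.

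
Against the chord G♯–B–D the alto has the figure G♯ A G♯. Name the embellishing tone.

A is a neighbor tone.

The harmony at that moment is G♯ diminished triad (G♯, B, D); A is not a chord tone.
It is approached by step up from G♯ and left by step down to G♯.
Step away and step back to the same note — a neighbor tone (upper neighbor).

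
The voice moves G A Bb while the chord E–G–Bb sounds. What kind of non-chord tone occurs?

The harmony at that moment is E diminished triad (E, G, Bb); A is not a chord tone.
It is approached by step up from G and left by step up to Bb.
Step in, step out in the same direction — a passing tone.

A is a passing tone.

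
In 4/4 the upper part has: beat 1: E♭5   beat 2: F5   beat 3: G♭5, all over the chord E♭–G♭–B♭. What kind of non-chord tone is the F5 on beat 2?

The harmony at that moment is E♭ minor triad (E♭, G♭, B♭); F5 is not a chord tone.
It is approached by step up from E♭5 and left by step up to G♭5.
Step in, step out in the same direction — a passing tone.

Passing tone.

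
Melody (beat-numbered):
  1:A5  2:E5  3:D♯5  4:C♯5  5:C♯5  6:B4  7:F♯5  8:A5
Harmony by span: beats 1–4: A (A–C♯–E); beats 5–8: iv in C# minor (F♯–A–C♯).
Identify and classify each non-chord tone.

D♯5 (beat 3) — passing tone; B4 (beat 6) — escape tone.

The harmony at that moment is A major triad (A, C♯, E); D♯5 is not a chord tone.
It is approached by step down from E5 and left by step down to C♯5.
Step in, step out in the same direction — a passing tone.
The harmony at that moment is F♯ minor triad (F♯, A, C♯); B4 is not a chord tone.
It is approached by step down from C♯5 and left by leap up to F♯5.
Step in, leap out — an escape tone.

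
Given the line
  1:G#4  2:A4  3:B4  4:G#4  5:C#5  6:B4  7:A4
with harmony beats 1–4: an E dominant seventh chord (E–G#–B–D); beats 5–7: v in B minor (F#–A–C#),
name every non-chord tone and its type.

The harmony at that moment is E dominant seventh chord (E, G#, B, D); A4 is not a chord tone.
It is approached by step up from G#4 and left by step up to B4.
Step in, step out in the same direction — a passing tone.
The harmony at that moment is F# minor triad (F#, A, C#); B4 is not a chord tone.
It is approached by step down from C#5 and left by step down to A4.
Step in, step out in the same direction — a passing tone.

A4 (beat 2) — passing tone; B4 (beat 6) — passing tone.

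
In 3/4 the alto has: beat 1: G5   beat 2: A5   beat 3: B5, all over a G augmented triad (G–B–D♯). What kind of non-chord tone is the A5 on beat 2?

The harmony at that moment is G augmented triad (G, B, D♯); A5 is not a chord tone.
It is approached by step up from G5 and left by step up to B5.
Step in, step out in the same direction — a passing tone.

Passing tone.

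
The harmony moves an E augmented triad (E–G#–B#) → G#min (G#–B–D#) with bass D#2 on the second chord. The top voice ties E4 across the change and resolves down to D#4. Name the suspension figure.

9–8 suspension.

At the second chord the bass is D#2. The suspended E4 lies a ninth above the bass; after resolving down by step to D#4, the interval above the bass becomes an octave.
Suspension figures are named by those two intervals: 9–8.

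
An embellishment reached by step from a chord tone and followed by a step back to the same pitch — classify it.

Neighbor tone.

Approach: by step. Departure: by step in the opposite direction, back to the starting pitch.
Stepwise on both sides but reversing to return to the same chord tone — a neighbor tone. (Had it continued onward in the same direction it would be a passing tone instead.)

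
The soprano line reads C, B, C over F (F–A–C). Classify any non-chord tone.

The harmony at that moment is F major triad (F, A, C); B is not a chord tone.
It is approached by step down from C and left by step up to C.
Step away and step back to the same note — a neighbor tone (lower neighbor).

B is a neighbor tone.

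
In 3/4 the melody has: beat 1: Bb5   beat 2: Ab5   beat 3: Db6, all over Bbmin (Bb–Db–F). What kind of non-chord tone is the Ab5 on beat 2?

The harmony at that moment is Bb minor triad (Bb, Db, F); Ab5 is not a chord tone.
It is approached by step down from Bb5 and left by leap up to Db6.
Step in, leap out, on a weak beat — an escape tone.

Escape tone.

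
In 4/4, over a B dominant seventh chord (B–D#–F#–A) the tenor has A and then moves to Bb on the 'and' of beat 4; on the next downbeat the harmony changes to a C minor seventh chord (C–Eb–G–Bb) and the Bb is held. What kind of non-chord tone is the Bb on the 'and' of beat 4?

Anticipation.

The harmony at that moment is B dominant seventh chord (B, D#, F#, A); Bb is not a chord tone.
It is approached by step up from A and then sustained as the same pitch into the next harmony.
Arriving early and becoming a chord tone when the harmony changes — an anticipation.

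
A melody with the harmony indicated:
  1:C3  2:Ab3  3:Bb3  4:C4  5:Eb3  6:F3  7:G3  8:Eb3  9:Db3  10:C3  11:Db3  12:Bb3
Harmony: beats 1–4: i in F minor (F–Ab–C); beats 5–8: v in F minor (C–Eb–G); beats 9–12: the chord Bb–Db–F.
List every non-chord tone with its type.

The harmony at that moment is F minor triad (F, Ab, C); Bb3 is not a chord tone.
It is approached by step up from Ab3 and left by step up to C4.
Step in, step out in the same direction — a passing tone.
The harmony at that moment is C minor triad (C, Eb, G); F3 is not a chord tone.
It is approached by step up from Eb3 and left by step up to G3.
Step in, step out in the same direction — a passing tone.
The harmony at that moment is Bb minor triad (Bb, Db, F); C3 is not a chord tone.
It is approached by step down from Db3 and left by step up to Db3.
Step away and step back to the same note — a neighbor tone (lower neighbor).

Bb3 (beat 3) — passing tone; F3 (beat 6) — passing tone; C3 (beat 10) — neighbor tone.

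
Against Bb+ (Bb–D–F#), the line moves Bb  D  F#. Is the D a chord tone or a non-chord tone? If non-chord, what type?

Bb augmented triad contains Bb, D, F#; D is the third, so it is a chord tone.

Chord tone (the third of Bb augmented triad).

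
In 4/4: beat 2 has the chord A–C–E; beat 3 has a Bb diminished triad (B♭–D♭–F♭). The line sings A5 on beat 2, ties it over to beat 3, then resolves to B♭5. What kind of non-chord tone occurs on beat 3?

The harmony at that moment is B♭ diminished triad (B♭, D♭, F♭); A5 is not a chord tone.
It is held over (the same pitch as the preceding A5) and left by step up to B♭5.
Held over from the previous chord and resolving up by step — a retardation.

Retardation.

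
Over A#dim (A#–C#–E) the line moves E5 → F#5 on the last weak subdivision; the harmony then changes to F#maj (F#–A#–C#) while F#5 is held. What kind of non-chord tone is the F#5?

F#5 is an anticipation.

The harmony at that moment is A# diminished triad (A#, C#, E); F#5 is not a chord tone.
It is approached by step up from E5 and then sustained as the same pitch into the next harmony.
Arriving early and becoming a chord tone when the harmony changes — an anticipation.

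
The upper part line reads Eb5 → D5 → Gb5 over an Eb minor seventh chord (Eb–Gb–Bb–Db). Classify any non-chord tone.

D5 is an escape tone.

The harmony at that moment is Eb minor seventh chord (Eb, Gb, Bb, Db); D5 is not a chord tone.
It is approached by step down from Eb5 and left by leap up to Gb5.
Step in, leap out — an escape tone.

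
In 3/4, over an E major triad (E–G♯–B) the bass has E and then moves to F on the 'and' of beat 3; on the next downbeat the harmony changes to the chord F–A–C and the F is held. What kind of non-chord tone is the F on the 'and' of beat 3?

The harmony at that moment is E major triad (E, G♯, B); F is not a chord tone.
It is approached by step up from E and then sustained as the same pitch into the next harmony.
Arriving early and becoming a chord tone when the harmony changes — an anticipation.

Anticipation.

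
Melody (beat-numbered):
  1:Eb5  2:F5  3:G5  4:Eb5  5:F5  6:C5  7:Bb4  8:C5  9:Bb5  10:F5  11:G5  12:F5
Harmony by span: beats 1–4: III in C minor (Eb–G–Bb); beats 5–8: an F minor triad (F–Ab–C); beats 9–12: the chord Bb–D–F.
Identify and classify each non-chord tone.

The harmony at that moment is Eb major triad (Eb, G, Bb); F5 is not a chord tone.
It is approached by step up from Eb5 and left by step up to G5.
Step in, step out in the same direction — a passing tone.
The harmony at that moment is F minor triad (F, Ab, C); Bb4 is not a chord tone.
It is approached by step down from C5 and left by step up to C5.
Step away and step back to the same note — a neighbor tone (lower neighbor).
The harmony at that moment is Bb major triad (Bb, D, F); G5 is not a chord tone.
It is approached by step up from F5 and left by step down to F5.
Step away and step back to the same note — a neighbor tone (upper neighbor).

F5 (beat 2) — passing tone; Bb4 (beat 7) — neighbor tone; G5 (beat 11) — neighbor tone.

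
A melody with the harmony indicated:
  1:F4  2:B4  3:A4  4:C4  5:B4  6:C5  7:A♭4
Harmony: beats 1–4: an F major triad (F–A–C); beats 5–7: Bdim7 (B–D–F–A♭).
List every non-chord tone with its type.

B4 (beat 2) — appoggiatura; C5 (beat 6) — escape tone.

The harmony at that moment is F major triad (F, A, C); B4 is not a chord tone.
It is approached by leap up from F4 and left by step down to A4.
Leap in, step out — an appoggiatura.
The harmony at that moment is B diminished seventh chord (B, D, F, A♭); C5 is not a chord tone.
It is approached by step up from B4 and left by leap down to A♭4.
Step in, leap out — an escape tone.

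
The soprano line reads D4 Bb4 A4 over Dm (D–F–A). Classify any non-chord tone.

The harmony at that moment is D minor triad (D, F, A); Bb4 is not a chord tone.
It is approached by leap up from D4 and left by step down to A4.
Leap in, step out — an appoggiatura.

Bb4 is an appoggiatura.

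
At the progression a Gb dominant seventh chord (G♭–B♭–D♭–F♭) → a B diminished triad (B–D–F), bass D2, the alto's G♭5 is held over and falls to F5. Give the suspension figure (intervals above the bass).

4–3 suspension.

At the second chord the bass is D2. The suspended G♭5 lies a fourth above the bass; after resolving down by step to F5, the interval above the bass becomes a third.
Suspension figures are named by those two intervals: 4–3.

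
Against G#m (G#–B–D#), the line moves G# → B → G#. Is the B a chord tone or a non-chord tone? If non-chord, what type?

Chord tone (the third of G# minor triad).

G# minor triad contains G#, B, D#; B is the third, so it is a chord tone.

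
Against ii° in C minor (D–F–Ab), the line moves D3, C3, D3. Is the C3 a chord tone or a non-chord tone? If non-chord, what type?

The harmony at that moment is D diminished triad (D, F, Ab); C3 is not a chord tone.
It is approached by step down from D3 and left by step up to D3.
Step away and step back to the same note — a neighbor tone (lower neighbor).

Non-chord tone — a neighbor tone.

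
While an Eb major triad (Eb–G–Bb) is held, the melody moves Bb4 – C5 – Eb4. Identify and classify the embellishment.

The harmony at that moment is Eb major triad (Eb, G, Bb); C5 is not a chord tone.
It is approached by step up from Bb4 and left by leap down to Eb4.
Step in, leap out — an escape tone.

C5 is an escape tone.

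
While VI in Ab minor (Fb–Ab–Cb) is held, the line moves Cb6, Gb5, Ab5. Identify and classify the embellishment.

Gb5 is an appoggiatura.

The harmony at that moment is Fb major triad (Fb, Ab, Cb); Gb5 is not a chord tone.
It is approached by leap down from Cb6 and left by step up to Ab5.
Leap in, step out — an appoggiatura.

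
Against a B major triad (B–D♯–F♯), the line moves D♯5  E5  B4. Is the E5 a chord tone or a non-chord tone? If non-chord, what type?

Non-chord tone — an escape tone.

The harmony at that moment is B major triad (B, D♯, F♯); E5 is not a chord tone.
It is approached by step up from D♯5 and left by leap down to B4.
Step in, leap out — an escape tone.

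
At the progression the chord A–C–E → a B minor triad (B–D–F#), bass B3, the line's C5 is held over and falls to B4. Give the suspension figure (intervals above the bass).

At the second chord the bass is B3. The suspended C5 lies a ninth above the bass; after resolving down by step to B4, the interval above the bass becomes an octave.
Suspension figures are named by those two intervals: 9–8.

9–8 suspension.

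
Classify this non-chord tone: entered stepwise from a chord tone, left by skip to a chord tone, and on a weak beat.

Approach: by step. Departure: by leap. Metric position: weak.
Step in, leap out, from a weak position — an escape tone (échappée). (It is the mirror image of the appoggiatura, which leaps in and steps out on a strong beat.)

Escape tone.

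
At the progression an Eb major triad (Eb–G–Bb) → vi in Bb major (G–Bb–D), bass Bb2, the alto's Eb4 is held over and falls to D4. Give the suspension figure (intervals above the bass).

4–3 suspension.

At the second chord the bass is Bb2. The suspended Eb4 lies a fourth above the bass; after resolving down by step to D4, the interval above the bass becomes a third.
Suspension figures are named by those two intervals: 4–3.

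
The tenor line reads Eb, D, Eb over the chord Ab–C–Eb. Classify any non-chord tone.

D is a neighbor tone.

The harmony at that moment is Ab major triad (Ab, C, Eb); D is not a chord tone.
It is approached by step down from Eb and left by step up to Eb.
Step away and step back to the same note — a neighbor tone (lower neighbor).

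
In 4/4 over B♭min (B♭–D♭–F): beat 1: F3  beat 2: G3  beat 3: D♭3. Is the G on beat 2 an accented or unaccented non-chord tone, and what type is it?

The harmony at that moment is B♭ minor triad (B♭, D♭, F); G3 is not a chord tone.
It is approached by step up from F3 and left by leap down to D♭3.
Step in, leap out — an escape tone.
It falls on a weak beat, so it is unaccented.

Unaccented escape tone.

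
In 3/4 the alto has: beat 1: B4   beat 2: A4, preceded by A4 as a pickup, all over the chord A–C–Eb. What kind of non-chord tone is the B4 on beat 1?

The harmony at that moment is A diminished triad (A, C, Eb); B4 is not a chord tone.
It is approached by step up from A4 and left by step down to A4.
Step away and step back to the same note — a neighbor tone (upper neighbor).

Upper neighbor tone.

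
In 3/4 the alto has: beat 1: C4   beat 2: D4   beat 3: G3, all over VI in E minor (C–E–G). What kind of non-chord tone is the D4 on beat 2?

Escape tone.

The harmony at that moment is C major triad (C, E, G); D4 is not a chord tone.
It is approached by step up from C4 and left by leap down to G3.
Step in, leap out, on a weak beat — an escape tone.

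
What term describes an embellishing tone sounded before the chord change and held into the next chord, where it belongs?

Approach: ahead of the chord change (typically by step), so it is dissonant against the current harmony. Departure: none — the same pitch is restated or held and is a chord tone of the new harmony.
Dissonant first, consonant once the harmony catches up: the note simply arrives early — an anticipation. (The reverse timing, consonant first and dissonant after the change, would be a suspension or retardation.)

Anticipation.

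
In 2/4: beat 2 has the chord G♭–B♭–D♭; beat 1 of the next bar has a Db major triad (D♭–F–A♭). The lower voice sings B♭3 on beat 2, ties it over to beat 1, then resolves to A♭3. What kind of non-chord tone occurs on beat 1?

Suspension.

The harmony at that moment is D♭ major triad (D♭, F, A♭); B♭3 is not a chord tone.
It is held over (the same pitch as the preceding B♭3) and left by step down to A♭3.
Held over from the previous chord and resolving down by step — a suspension.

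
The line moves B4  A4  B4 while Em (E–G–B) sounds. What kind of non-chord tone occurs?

The harmony at that moment is E minor triad (E, G, B); A4 is not a chord tone.
It is approached by step down from B4 and left by step up to B4.
Step away and step back to the same note — a neighbor tone (lower neighbor).

A4 is a neighbor tone.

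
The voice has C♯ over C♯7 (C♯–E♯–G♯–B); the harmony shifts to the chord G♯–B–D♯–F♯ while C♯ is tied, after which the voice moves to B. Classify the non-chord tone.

C♯ is a suspension.

The harmony at that moment is G♯ minor seventh chord (G♯, B, D♯, F♯); C♯ is not a chord tone.
It is held over (the same pitch as the preceding C♯) and left by step down to B.
Held over from the previous chord and resolving down by step — a suspension.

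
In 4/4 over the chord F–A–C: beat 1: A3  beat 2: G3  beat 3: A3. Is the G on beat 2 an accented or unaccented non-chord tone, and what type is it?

The harmony at that moment is F major triad (F, A, C); G3 is not a chord tone.
It is approached by step down from A3 and left by step up to A3.
Step away and step back to the same note — a neighbor tone (lower neighbor).
It falls on a weak beat, so it is unaccented.

Unaccented neighbor tone.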